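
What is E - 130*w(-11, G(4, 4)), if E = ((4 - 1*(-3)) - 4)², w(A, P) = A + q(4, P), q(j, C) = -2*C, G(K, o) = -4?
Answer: 399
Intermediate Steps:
w(A, P) = A - 2*P
E = 9 (E = ((4 + 3) - 4)² = (7 - 4)² = 3² = 9)
E - 130*w(-11, G(4, 4)) = 9 - 130*(-11 - 2*(-4)) = 9 - 130*(-11 + 8) = 9 - 130*(-3) = 9 + 390 = 399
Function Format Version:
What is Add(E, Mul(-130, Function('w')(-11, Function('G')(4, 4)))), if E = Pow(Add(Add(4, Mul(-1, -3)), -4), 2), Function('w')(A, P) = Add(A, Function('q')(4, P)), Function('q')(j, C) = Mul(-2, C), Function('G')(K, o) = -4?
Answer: 399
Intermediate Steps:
Function('w')(A, P) = Add(A, Mul(-2, P))
E = 9 (E = Pow(Add(Add(4, 3), -4), 2) = Pow(Add(7, -4), 2) = Pow(3, 2) = 9)
Add(E, Mul(-130, Function('w')(-11, Function('G')(4, 4)))) = Add(9, Mul(-130, Add(-11, Mul(-2, -4)))) = Add(9, Mul(-130, Add(-11, 8))) = Add(9, Mul(-130, -3)) = Add(9, 390) = 399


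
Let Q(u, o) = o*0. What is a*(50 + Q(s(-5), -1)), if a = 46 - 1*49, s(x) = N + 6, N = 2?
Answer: -150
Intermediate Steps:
s(x) = 8 (s(x) = 2 + 6 = 8)
a = -3 (a = 46 - 49 = -3)
Q(u, o) = 0
a*(50 + Q(s(-5), -1)) = -3*(50 + 0) = -3*50 = -150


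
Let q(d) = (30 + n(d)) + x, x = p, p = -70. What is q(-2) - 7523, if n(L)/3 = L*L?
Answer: -7551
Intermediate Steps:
n(L) = 3*L² (n(L) = 3*(L*L) = 3*L²)
x = -70
q(d) = -40 + 3*d² (q(d) = (30 + 3*d²) - 70 = -40 + 3*d²)
q(-2) - 7523 = (-40 + 3*(-2)²) - 7523 = (-40 + 3*4) - 7523 = (-40 + 12) - 7523 = -28 - 7523 = -7551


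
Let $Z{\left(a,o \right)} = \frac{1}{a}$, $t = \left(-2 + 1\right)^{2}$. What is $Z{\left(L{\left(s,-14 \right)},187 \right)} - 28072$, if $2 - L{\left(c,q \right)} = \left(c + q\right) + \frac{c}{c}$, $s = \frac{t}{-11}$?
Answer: $- \frac{4659941}{166} \approx -28072.0$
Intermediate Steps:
$t = 1$ ($t = \left(-1\right)^{2} = 1$)
$s = - \frac{1}{11}$ ($s = 1 \frac{1}{-11} = 1 \left(- \frac{1}{11}\right) = - \frac{1}{11} \approx -0.090909$)
$L{\left(c,q \right)} = 1 - c - q$ ($L{\left(c,q \right)} = 2 - \left(\left(c + q\right) + \frac{c}{c}\right) = 2 - \left(\left(c + q\right) + 1\right) = 2 - \left(1 + c + q\right) = 1 - c - q$)
$Z{\left(L{\left(s,-14 \right)},187 \right)} - 28072 = \frac{1}{1 - - \frac{1}{11} - -14} - 28072 = \frac{1}{1 + \frac{1}{11} + 14} - 28072 = \frac{1}{\frac{166}{11}} - 28072 = \frac{11}{166} - 28072 = - \frac{4659941}{166}$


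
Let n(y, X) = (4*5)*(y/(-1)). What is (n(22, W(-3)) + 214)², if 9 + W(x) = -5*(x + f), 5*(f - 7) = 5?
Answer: 51076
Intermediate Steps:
f = 8 (f = 7 + (⅕)*5 = 7 + 1 = 8)
W(x) = -49 - 5*x (W(x) = -9 - 5*(x + 8) = -9 - 5*(8 + x) = -9 + (-40 - 5*x) = -49 - 5*x)
n(y, X) = -20*y (n(y, X) = 20*(y*(-1)) = 20*(-y) = -20*y)
(n(22, W(-3)) + 214)² = (-20*22 + 214)² = (-440 + 214)² = (-226)² = 51076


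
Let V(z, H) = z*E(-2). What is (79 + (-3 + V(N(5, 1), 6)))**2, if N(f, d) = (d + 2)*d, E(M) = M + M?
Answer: 4096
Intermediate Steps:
E(M) = 2*M
N(f, d) = d*(2 + d) (N(f, d) = (2 + d)*d = d*(2 + d))
V(z, H) = -4*z (V(z, H) = z*(2*(-2)) = z*(-4) = -4*z)
(79 + (-3 + V(N(5, 1), 6)))**2 = (79 + (-3 - 4*(2 + 1)))**2 = (79 + (-3 - 4*3))**2 = (79 + (-3 - 12))**2 = (79 - 15)**2 = 64**2 = 4096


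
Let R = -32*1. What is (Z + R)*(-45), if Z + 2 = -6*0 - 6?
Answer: 1800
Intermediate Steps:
R = -32
Z = -8 (Z = -2 + (-6*0 - 6) = -2 + (0 - 6) = -2 - 6 = -8)
(Z + R)*(-45) = (-8 - 32)*(-45) = -40*(-45) = 1800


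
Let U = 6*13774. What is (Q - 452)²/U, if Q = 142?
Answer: 24025/20661 ≈ 1.1628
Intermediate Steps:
U = 82644
(Q - 452)²/U = (142 - 452)²/82644 = (-310)²*(1/82644) = 96100*(1/82644) = 24025/20661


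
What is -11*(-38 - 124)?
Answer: 1782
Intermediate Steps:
-11*(-38 - 124) = -11*(-162) = 1782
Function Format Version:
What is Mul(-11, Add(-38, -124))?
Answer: 1782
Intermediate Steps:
Mul(-11, Add(-38, -124)) = Mul(-11, -162) = 1782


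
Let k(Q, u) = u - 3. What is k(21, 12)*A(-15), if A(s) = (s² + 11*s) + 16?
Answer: 684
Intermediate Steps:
k(Q, u) = -3 + u
A(s) = 16 + s² + 11*s
k(21, 12)*A(-15) = (-3 + 12)*(16 + (-15)² + 11*(-15)) = 9*(16 + 225 - 165) = 9*76 = 684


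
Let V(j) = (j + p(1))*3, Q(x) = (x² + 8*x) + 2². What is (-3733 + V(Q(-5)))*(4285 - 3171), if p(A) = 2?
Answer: -4188640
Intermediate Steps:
Q(x) = 4 + x² + 8*x (Q(x) = (x² + 8*x) + 4 = 4 + x² + 8*x)
V(j) = 6 + 3*j (V(j) = (j + 2)*3 = (2 + j)*3 = 6 + 3*j)
(-3733 + V(Q(-5)))*(4285 - 3171) = (-3733 + (6 + 3*(4 + (-5)² + 8*(-5))))*(4285 - 3171) = (-3733 + (6 + 3*(4 + 25 - 40)))*1114 = (-3733 + (6 + 3*(-11)))*1114 = (-3733 + (6 - 33))*1114 = (-3733 - 27)*1114 = -3760*1114 = -4188640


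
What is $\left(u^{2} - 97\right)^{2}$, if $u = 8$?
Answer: $1089$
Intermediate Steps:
$\left(u^{2} - 97\right)^{2} = \left(8^{2} - 97\right)^{2} = \left(64 - 97\right)^{2} = \left(-33\right)^{2} = 1089$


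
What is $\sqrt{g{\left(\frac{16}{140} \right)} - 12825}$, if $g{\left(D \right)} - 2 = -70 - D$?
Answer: $\frac{i \sqrt{15794065}}{35} \approx 113.55 i$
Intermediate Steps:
$g{\left(D \right)} = -68 - D$ ($g{\left(D \right)} = 2 - \left(70 + D\right) = -68 - D$)
$\sqrt{g{\left(\frac{16}{140} \right)} - 12825} = \sqrt{\left(-68 - \frac{16}{140}\right) - 12825} = \sqrt{\left(-68 - 16 \cdot \frac{1}{140}\right) - 12825} = \sqrt{\left(-68 - \frac{4}{35}\right) - 12825} = \sqrt{- \frac{2384}{35} - 12825} = \sqrt{- \frac{451259}{35}} = \frac{i \sqrt{15794065}}{35}$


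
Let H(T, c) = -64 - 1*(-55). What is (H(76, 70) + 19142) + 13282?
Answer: 32415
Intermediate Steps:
H(T, c) = -9 (H(T, c) = -64 + 55 = -9)
(H(76, 70) + 19142) + 13282 = (-9 + 19142) + 13282 = 19133 + 13282 = 32415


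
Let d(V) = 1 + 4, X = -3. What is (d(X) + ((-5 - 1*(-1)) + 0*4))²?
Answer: 1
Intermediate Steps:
d(V) = 5
(d(X) + ((-5 - 1*(-1)) + 0*4))² = (5 + ((-5 - 1*(-1)) + 0*4))² = (5 + ((-5 + 1) + 0))² = (5 + (-4 + 0))² = (5 - 4)² = 1² = 1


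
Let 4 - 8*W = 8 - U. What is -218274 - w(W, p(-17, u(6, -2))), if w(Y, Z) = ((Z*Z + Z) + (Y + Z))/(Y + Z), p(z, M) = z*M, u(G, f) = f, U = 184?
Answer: -24667455/113 ≈ -2.1830e+5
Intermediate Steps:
W = 45/2 (W = 1/2 - (8 - 1*184)/8 = 1/2 - (8 - 184)/8 = 1/2 - 1/8*(-176) = 1/2 + 22 = 45/2 ≈ 22.500)
p(z, M) = M*z
w(Y, Z) = (Y + Z**2 + 2*Z)/(Y + Z) (w(Y, Z) = ((Z**2 + Z) + (Y + Z))/(Y + Z) = ((Z + Z**2) + (Y + Z))/(Y + Z) = (Y + Z**2 + 2*Z)/(Y + Z))
-218274 - w(W, p(-17, u(6, -2))) = -218274 - (45/2 + (-2*(-17))**2 + 2*(-2*(-17)))/(45/2 - 2*(-17)) = -218274 - (45/2 + 34**2 + 2*34)/(45/2 + 34) = -218274 - (45/2 + 1156 + 68)/113/2 = -218274 - 2*2493/(113*2) = -218274 - 1*2493/113 = -218274 - 2493/113 = -24667455/113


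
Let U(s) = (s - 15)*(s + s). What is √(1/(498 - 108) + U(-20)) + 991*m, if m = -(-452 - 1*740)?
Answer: 1181272 + √212940390/390 ≈ 1.1813e+6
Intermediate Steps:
U(s) = 2*s*(-15 + s) (U(s) = (-15 + s)*(2*s) = 2*s*(-15 + s))
m = 1192 (m = -(-452 - 740) = -1*(-1192) = 1192)
√(1/(498 - 108) + U(-20)) + 991*m = √(1/(498 - 108) + 2*(-20)*(-15 - 20)) + 991*1192 = √(1/390 + 2*(-20)*(-35)) + 1181272 = √(1/390 + 1400) + 1181272 = √(546001/390) + 1181272 = √212940390/390 + 1181272 = 1181272 + √212940390/390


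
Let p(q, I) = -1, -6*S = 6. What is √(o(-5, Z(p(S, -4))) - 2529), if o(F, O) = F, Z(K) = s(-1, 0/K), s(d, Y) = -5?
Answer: I*√2534 ≈ 50.339*I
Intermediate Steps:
S = -1 (S = -⅙*6 = -1)
Z(K) = -5
√(o(-5, Z(p(S, -4))) - 2529) = √(-5 - 2529) = √(-2534) = I*√2534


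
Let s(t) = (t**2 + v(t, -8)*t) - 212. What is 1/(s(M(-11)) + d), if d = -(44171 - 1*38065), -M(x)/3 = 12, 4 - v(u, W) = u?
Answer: -1/6462 ≈ -0.00015475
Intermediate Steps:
v(u, W) = 4 - u
M(x) = -36 (M(x) = -3*12 = -36)
s(t) = -212 + t**2 + t*(4 - t) (s(t) = (t**2 + (4 - t)*t) - 212 = (t**2 + t*(4 - t)) - 212 = -212 + t**2 + t*(4 - t))
d = -6106 (d = -(44171 - 38065) = -1*6106 = -6106)
1/(s(M(-11)) + d) = 1/((-212 + 4*(-36)) - 6106) = 1/((-212 - 144) - 6106) = 1/(-356 - 6106) = 1/(-6462) = -1/6462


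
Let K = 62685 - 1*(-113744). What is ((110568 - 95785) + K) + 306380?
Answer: 497592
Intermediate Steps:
K = 176429 (K = 62685 + 113744 = 176429)
((110568 - 95785) + K) + 306380 = ((110568 - 95785) + 176429) + 306380 = (14783 + 176429) + 306380 = 191212 + 306380 = 497592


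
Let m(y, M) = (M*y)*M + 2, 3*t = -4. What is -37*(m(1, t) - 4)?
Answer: 74/9 ≈ 8.2222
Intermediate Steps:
t = -4/3 (t = (1/3)*(-4) = -4/3 ≈ -1.3333)
m(y, M) = 2 + y*M**2 (m(y, M) = y*M**2 + 2 = 2 + y*M**2)
-37*(m(1, t) - 4) = -37*((2 + 1*(-4/3)**2) - 4) = -37*((2 + 1*(16/9)) - 4) = -37*((2 + 16/9) - 4) = -37*(34/9 - 4) = -37*(-2/9) = 74/9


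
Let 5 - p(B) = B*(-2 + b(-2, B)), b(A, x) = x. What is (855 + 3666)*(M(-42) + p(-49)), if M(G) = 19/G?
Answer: -157883869/14 ≈ -1.1277e+7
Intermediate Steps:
p(B) = 5 - B*(-2 + B)
(855 + 3666)*(M(-42) + p(-49)) = (855 + 3666)*(19/(-42) + (5 - 1*(-49)² + 2*(-49))) = 4521*(19*(-1/42) + (5 - 1*2401 - 98)) = 4521*(-19/42 + (5 - 2401 - 98)) = 4521*(-19/42 - 2494) = 4521*(-104767/42) = -157883869/14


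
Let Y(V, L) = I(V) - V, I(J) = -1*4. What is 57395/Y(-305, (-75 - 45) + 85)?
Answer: 57395/301 ≈ 190.68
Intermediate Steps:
I(J) = -4
Y(V, L) = -4 - V
57395/Y(-305, (-75 - 45) + 85) = 57395/(-4 - 1*(-305)) = 57395/(-4 + 305) = 57395/301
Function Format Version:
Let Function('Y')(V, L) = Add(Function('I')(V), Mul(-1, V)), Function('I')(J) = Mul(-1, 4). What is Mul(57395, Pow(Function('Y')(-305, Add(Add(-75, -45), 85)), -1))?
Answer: Rational(57395, 301) ≈ 190.68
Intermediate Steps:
Function('I')(J) = -4
Function('Y')(V, L) = Add(-4, Mul(-1, V))
Mul(57395, Pow(Function('Y')(-305, Add(Add(-75, -45), 85)), -1)) = Mul(57395, Pow(Add(-4, Mul(-1, -305)), -1)) = Mul(57395, Pow(Add(-4, 305), -1)) = Mul(57395, Pow(301, -1)) = Mul(57395, Rational(1, 301)) = Rational(57395, 301)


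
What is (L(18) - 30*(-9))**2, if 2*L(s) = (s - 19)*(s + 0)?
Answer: 68121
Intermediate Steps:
L(s) = s*(-19 + s)/2 (L(s) = ((s - 19)*(s + 0))/2 = ((-19 + s)*s)/2 = (s*(-19 + s))/2 = s*(-19 + s)/2)
(L(18) - 30*(-9))**2 = ((1/2)*18*(-19 + 18) - 30*(-9))**2 = ((1/2)*18*(-1) + 270)**2 = (-9 + 270)**2 = 261**2 = 68121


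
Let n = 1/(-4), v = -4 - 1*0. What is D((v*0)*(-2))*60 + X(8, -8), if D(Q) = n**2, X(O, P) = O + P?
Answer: 15/4 ≈ 3.7500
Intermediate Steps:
v = -4 (v = -4 + 0 = -4)
n = -1/4 ≈ -0.25000
D(Q) = 1/16 (D(Q) = (-1/4)**2 = 1/16)
D((v*0)*(-2))*60 + X(8, -8) = (1/16)*60 + (8 - 8) = 15/4 + 0 = 15/4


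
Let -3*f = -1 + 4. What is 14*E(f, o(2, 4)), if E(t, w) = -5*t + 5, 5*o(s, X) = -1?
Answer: 140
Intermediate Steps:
o(s, X) = -1/5 (o(s, X) = (1/5)*(-1) = -1/5)
f = -1 (f = -(-1 + 4)/3 = -1/3*3 = -1)
E(t, w) = 5 - 5*t
14*E(f, o(2, 4)) = 14*(5 - 5*(-1)) = 14*(5 + 5) = 14*10 = 140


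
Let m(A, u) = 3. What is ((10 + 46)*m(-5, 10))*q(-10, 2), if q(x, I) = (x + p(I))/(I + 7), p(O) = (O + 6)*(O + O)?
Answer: 1232/3 ≈ 410.67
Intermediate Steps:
p(O) = 2*O*(6 + O) (p(O) = (6 + O)*(2*O) = 2*O*(6 + O))
q(x, I) = (x + 2*I*(6 + I))/(7 + I) (q(x, I) = (x + 2*I*(6 + I))/(I + 7) = (x + 2*I*(6 + I))/(7 + I))
((10 + 46)*m(-5, 10))*q(-10, 2) = ((10 + 46)*3)*((-10 + 2*2*(6 + 2))/(7 + 2)) = (56*3)*((-10 + 2*2*8)/9) = 168*((-10 + 32)/9) = 168*((⅑)*22) = 168*(22/9) = 1232/3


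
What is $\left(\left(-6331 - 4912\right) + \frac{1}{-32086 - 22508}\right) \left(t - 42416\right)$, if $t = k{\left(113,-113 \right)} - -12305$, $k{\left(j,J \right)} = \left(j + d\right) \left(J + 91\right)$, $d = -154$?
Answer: $\frac{17928494218687}{54594} \approx 3.284 \cdot 10^{8}$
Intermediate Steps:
$k{\left(j,J \right)} = \left(-154 + j\right) \left(91 + J\right)$ ($k{\left(j,J \right)} = \left(j - 154\right) \left(J + 91\right) = \left(-154 + j\right) \left(91 + J\right)$)
$t = 13207$ ($t = \left(-14014 - -17402 + 91 \cdot 113 - 12769\right) - -12305 = \left(-14014 + 17402 + 10283 - 12769\right) + 12305 = 902 + 12305 = 13207$)
$\left(\left(-6331 - 4912\right) + \frac{1}{-32086 - 22508}\right) \left(t - 42416\right) = \left(\left(-6331 - 4912\right) + \frac{1}{-32086 - 22508}\right) \left(13207 - 42416\right) = \left(-11243 + \frac{1}{-54594}\right) \left(-29209\right) = \left(-11243 - \frac{1}{54594}\right) \left(-29209\right) = \left(- \frac{613800343}{54594}\right) \left(-29209\right) = \frac{17928494218687}{54594}$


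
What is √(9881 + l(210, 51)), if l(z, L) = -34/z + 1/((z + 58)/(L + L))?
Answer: √1956134470290/14070 ≈ 99.404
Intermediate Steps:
l(z, L) = -34/z + 2*L/(58 + z) (l(z, L) = -34/z + 1/((58 + z)/((2*L))) = -34/z + 1/((58 + z)*(1/(2*L))) = -34/z + 1/((58 + z)/(2*L)) = -34/z + 1*(2*L/(58 + z)) = -34/z + 2*L/(58 + z))
√(9881 + l(210, 51)) = √(9881 + 2*(-986 - 17*210 + 51*210)/(210*(58 + 210))) = √(9881 + 2*(1/210)*(-986 - 3570 + 10710)/268) = √(9881 + 2*(1/210)*(1/268)*6154) = √(9881 + 3077/14070) = √(139028747/14070) = √1956134470290/14070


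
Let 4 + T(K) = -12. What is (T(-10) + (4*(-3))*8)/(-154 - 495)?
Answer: 112/649 ≈ 0.17257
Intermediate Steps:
T(K) = -16 (T(K) = -4 - 12 = -16)
(T(-10) + (4*(-3))*8)/(-154 - 495) = (-16 + (4*(-3))*8)/(-154 - 495) = (-16 - 12*8)/(-649) = (-16 - 96)*(-1/649) = -112*(-1/649) = 112/649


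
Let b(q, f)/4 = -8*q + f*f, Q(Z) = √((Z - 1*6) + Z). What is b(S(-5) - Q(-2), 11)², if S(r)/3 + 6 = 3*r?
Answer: 6239760 + 160000*I*√10 ≈ 6.2398e+6 + 5.0596e+5*I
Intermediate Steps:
Q(Z) = √(-6 + 2*Z) (Q(Z) = √((Z - 6) + Z) = √((-6 + Z) + Z) = √(-6 + 2*Z))
S(r) = -18 + 9*r (S(r) = -18 + 3*(3*r) = -18 + 9*r)
b(q, f) = -32*q + 4*f² (b(q, f) = 4*(-8*q + f*f) = 4*(-8*q + f²) = 4*(f² - 8*q) = -32*q + 4*f²)
b(S(-5) - Q(-2), 11)² = (-32*((-18 + 9*(-5)) - √(-6 + 2*(-2))) + 4*11²)² = (-32*((-18 - 45) - √(-6 - 4)) + 4*121)² = (-32*(-63 - √(-10)) + 484)² = (-32*(-63 - I*√10) + 484)² = ((2016 + 32*I*√10) + 484)² = (2500 + 32*I*√10)²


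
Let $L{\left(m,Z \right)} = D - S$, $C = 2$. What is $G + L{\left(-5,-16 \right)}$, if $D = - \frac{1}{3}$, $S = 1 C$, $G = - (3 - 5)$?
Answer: $- \frac{1}{3} \approx -0.33333$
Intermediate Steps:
$G = 2$ ($G = \left(-1\right) \left(-2\right) = 2$)
$S = 2$ ($S = 1 \cdot 2 = 2$)
$D = - \frac{1}{3}$ ($D = \left(-1\right) \frac{1}{3} = - \frac{1}{3} \approx -0.33333$)
$L{\left(m,Z \right)} = - \frac{7}{3}$ ($L{\left(m,Z \right)} = - \frac{1}{3} - 2 = - \frac{7}{3}$)
$G + L{\left(-5,-16 \right)} = 2 - \frac{7}{3} = - \frac{1}{3}$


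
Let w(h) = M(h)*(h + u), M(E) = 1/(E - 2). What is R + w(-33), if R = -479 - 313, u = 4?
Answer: -27691/35 ≈ -791.17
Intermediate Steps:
M(E) = 1/(-2 + E)
w(h) = (4 + h)/(-2 + h) (w(h) = (h + 4)/(-2 + h) = (4 + h)/(-2 + h))
R = -792
R + w(-33) = -792 + (4 - 33)/(-2 - 33) = -792 - 29/(-35) = -792 - 1/35*(-29) = -792 + 29/35 = -27691/35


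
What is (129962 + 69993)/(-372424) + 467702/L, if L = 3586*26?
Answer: 2991162409/667756232 ≈ 4.4794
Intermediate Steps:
L = 93236
(129962 + 69993)/(-372424) + 467702/L = (129962 + 69993)/(-372424) + 467702/93236 = 199955*(-1/372424) + 467702*(1/93236) = -199955/372424 + 233851/46618 = 2991162409/667756232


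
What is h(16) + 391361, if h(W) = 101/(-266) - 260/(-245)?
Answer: 728715451/1862 ≈ 3.9136e+5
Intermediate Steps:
h(W) = 1269/1862 (h(W) = 101*(-1/266) - 260*(-1/245) = -101/266 + 52/49 = 1269/1862)
h(16) + 391361 = 1269/1862 + 391361 = 728715451/1862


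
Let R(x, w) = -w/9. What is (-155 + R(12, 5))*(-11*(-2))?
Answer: -30800/9 ≈ -3422.2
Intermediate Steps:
R(x, w) = -w/9
(-155 + R(12, 5))*(-11*(-2)) = (-155 - ⅑*5)*(-11*(-2)) = (-155 - 5/9)*22 = -1400/9*22 = -30800/9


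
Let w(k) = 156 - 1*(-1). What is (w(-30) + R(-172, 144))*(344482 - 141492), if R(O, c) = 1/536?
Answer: 8541108735/268 ≈ 3.1870e+7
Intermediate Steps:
w(k) = 157 (w(k) = 156 + 1 = 157)
R(O, c) = 1/536
(w(-30) + R(-172, 144))*(344482 - 141492) = (157 + 1/536)*(344482 - 141492) = (84153/536)*202990 = 8541108735/268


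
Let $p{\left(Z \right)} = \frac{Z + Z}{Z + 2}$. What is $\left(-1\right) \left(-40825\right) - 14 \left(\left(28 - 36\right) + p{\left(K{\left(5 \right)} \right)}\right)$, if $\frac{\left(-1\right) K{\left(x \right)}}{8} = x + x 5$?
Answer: $\frac{695449}{17} \approx 40909.0$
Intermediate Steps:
$K{\left(x \right)} = - 48 x$ ($K{\left(x \right)} = - 8 \left(x + x 5\right) = - 8 \left(x + 5 x\right) = - 8 \cdot 6 x = - 48 x$)
$p{\left(Z \right)} = \frac{2 Z}{2 + Z}$
$\left(-1\right) \left(-40825\right) - 14 \left(\left(28 - 36\right) + p{\left(K{\left(5 \right)} \right)}\right) = \left(-1\right) \left(-40825\right) - 14 \left(\left(28 - 36\right) + \frac{2 \left(\left(-48\right) 5\right)}{2 - 240}\right) = 40825 - 14 \left(\left(28 - 36\right) + 2 \left(-240\right) \frac{1}{2 - 240}\right) = 40825 - 14 \left(-8 + 2 \left(-240\right) \frac{1}{-238}\right) = 40825 - 14 \left(-8 + 2 \left(-240\right) \left(- \frac{1}{238}\right)\right) = 40825 - 14 \left(-8 + \frac{240}{119}\right) = 40825 - - \frac{1424}{17} = 40825 + \frac{1424}{17} = \frac{695449}{17}$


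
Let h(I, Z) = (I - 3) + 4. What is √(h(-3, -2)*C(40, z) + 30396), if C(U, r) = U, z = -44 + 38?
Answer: 2*√7579 ≈ 174.11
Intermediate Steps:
z = -6
h(I, Z) = 1 + I (h(I, Z) = (-3 + I) + 4 = 1 + I)
√(h(-3, -2)*C(40, z) + 30396) = √((1 - 3)*40 + 30396) = √(-2*40 + 30396) = √(-80 + 30396) = √30316 = 2*√7579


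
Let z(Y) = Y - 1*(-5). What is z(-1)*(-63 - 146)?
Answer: -836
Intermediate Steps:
z(Y) = 5 + Y (z(Y) = Y + 5 = 5 + Y)
z(-1)*(-63 - 146) = (5 - 1)*(-63 - 146) = 4*(-209) = -836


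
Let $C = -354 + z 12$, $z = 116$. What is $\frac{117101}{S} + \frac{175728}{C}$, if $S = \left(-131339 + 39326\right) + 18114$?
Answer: $\frac{2144095439}{12784527} \approx 167.71$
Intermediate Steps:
$S = -73899$ ($S = -92013 + 18114 = -73899$)
$C = 1038$ ($C = -354 + 116 \cdot 12 = -354 + 1392 = 1038$)
$\frac{117101}{S} + \frac{175728}{C} = \frac{117101}{-73899} + \frac{175728}{1038} = 117101 \left(- \frac{1}{73899}\right) + 175728 \cdot \frac{1}{1038} = - \frac{117101}{73899} + \frac{29288}{173} = \frac{2144095439}{12784527}$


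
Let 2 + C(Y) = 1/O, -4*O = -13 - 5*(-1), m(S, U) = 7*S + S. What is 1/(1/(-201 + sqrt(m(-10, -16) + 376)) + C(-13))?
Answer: -241434/363361 + 8*sqrt(74)/363361 ≈ -0.66426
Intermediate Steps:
m(S, U) = 8*S
O = 2 (O = -(-13 - 5*(-1))/4 = -(-13 - 1*(-5))/4 = -(-13 + 5)/4 = -1/4*(-8) = 2)
C(Y) = -3/2 (C(Y) = -2 + 1/2 = -3/2)
1/(1/(-201 + sqrt(m(-10, -16) + 376)) + C(-13)) = 1/(1/(-201 + sqrt(8*(-10) + 376)) - 3/2) = 1/(1/(-201 + sqrt(-80 + 376)) - 3/2) = 1/(1/(-201 + sqrt(296)) - 3/2) = 1/(1/(-201 + 2*sqrt(74)) - 3/2) = 1/(-3/2 + 1/(-201 + 2*sqrt(74)))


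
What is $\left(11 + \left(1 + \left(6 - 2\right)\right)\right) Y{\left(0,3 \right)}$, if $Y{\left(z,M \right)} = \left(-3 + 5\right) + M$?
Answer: $80$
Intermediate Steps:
$Y{\left(z,M \right)} = 2 + M$
$\left(11 + \left(1 + \left(6 - 2\right)\right)\right) Y{\left(0,3 \right)} = \left(11 + \left(1 + \left(6 - 2\right)\right)\right) \left(2 + 3\right) = \left(11 + \left(1 + 4\right)\right) 5 = \left(11 + 5\right) 5 = 16 \cdot 5 = 80$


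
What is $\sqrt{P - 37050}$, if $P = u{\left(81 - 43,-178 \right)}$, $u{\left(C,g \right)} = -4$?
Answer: $i \sqrt{37054} \approx 192.49 i$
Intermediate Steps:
$P = -4$
$\sqrt{P - 37050} = \sqrt{-4 - 37050} = \sqrt{-37054} = i \sqrt{37054}$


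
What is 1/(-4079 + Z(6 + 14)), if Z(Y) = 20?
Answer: -1/4059 ≈ -0.00024637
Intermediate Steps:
1/(-4079 + Z(6 + 14)) = 1/(-4079 + 20) = 1/(-4059) = -1/4059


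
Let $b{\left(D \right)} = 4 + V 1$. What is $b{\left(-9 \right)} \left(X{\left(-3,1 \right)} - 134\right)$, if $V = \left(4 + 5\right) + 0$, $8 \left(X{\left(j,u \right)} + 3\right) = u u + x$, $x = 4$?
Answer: $- \frac{14183}{8} \approx -1772.9$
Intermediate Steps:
$X{\left(j,u \right)} = - \frac{5}{2} + \frac{u^{2}}{8}$ ($X{\left(j,u \right)} = -3 + \frac{u u + 4}{8} = -3 + \frac{u^{2} + 4}{8} = -3 + \frac{4 + u^{2}}{8} = -3 + \left(\frac{1}{2} + \frac{u^{2}}{8}\right) = - \frac{5}{2} + \frac{u^{2}}{8}$)
$V = 9$ ($V = 9 + 0 = 9$)
$b{\left(D \right)} = 13$ ($b{\left(D \right)} = 4 + 9 \cdot 1 = 4 + 9 = 13$)
$b{\left(-9 \right)} \left(X{\left(-3,1 \right)} - 134\right) = 13 \left(\left(- \frac{5}{2} + \frac{1^{2}}{8}\right) - 134\right) = 13 \left(\left(- \frac{5}{2} + \frac{1}{8} \cdot 1\right) - 134\right) = 13 \left(\left(- \frac{5}{2} + \frac{1}{8}\right) - 134\right) = 13 \left(- \frac{19}{8} - 134\right) = 13 \left(- \frac{1091}{8}\right) = - \frac{14183}{8}$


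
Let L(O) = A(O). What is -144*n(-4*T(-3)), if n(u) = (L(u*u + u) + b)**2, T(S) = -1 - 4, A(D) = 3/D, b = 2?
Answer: -710649/1225 ≈ -580.12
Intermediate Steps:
T(S) = -5
L(O) = 3/O
n(u) = (2 + 3/(u + u**2))**2 (n(u) = (3/(u*u + u) + 2)**2 = (3/(u**2 + u) + 2)**2 = (3/(u + u**2) + 2)**2 = (2 + 3/(u + u**2))**2)
-144*n(-4*T(-3)) = -144*(2 + 3/(((-4*(-5)))*(1 - 4*(-5))))**2 = -144*(2 + 3/(20*(1 + 20)))**2 = -144*(2 + 3*(1/20)/21)**2 = -144*(2 + 3*(1/20)*(1/21))**2 = -144*(2 + 1/140)**2 = -144*(281/140)**2 = -144*78961/19600 = -710649/1225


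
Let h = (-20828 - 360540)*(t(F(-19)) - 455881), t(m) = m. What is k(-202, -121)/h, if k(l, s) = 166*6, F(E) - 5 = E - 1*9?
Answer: 83/14488933056 ≈ 5.7285e-9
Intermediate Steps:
F(E) = -4 + E (F(E) = 5 + (E - 1*9) = 5 + (E - 9) = 5 + (-9 + E) = -4 + E)
k(l, s) = 996
h = 173867196672 (h = (-20828 - 360540)*((-4 - 19) - 455881) = -381368*(-23 - 455881) = -381368*(-455904) = 173867196672)
k(-202, -121)/h = 996/173867196672 = 996*(1/173867196672) = 83/14488933056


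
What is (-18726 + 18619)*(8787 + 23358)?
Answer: -3439515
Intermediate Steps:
(-18726 + 18619)*(8787 + 23358) = -107*32145 = -3439515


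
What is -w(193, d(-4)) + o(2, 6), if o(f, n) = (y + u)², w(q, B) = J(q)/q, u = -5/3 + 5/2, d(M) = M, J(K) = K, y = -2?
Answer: 13/36 ≈ 0.36111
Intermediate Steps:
u = ⅚ (u = -5*⅓ + 5*(½) = -5/3 + 5/2 = ⅚ ≈ 0.83333)
w(q, B) = 1 (w(q, B) = q/q = 1)
o(f, n) = 49/36 (o(f, n) = (-2 + ⅚)² = (-7/6)² = 49/36)
-w(193, d(-4)) + o(2, 6) = -1*1 + 49/36 = -1 + 49/36 = 13/36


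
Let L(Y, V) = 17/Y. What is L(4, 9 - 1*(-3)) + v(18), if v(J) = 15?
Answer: 77/4 ≈ 19.250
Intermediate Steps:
L(4, 9 - 1*(-3)) + v(18) = 17/4 + 15 = 77/4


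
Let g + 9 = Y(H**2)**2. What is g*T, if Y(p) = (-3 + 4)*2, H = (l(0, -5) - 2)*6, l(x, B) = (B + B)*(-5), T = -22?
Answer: 110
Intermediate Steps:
l(x, B) = -10*B (l(x, B) = (2*B)*(-5) = -10*B)
H = 288 (H = (-10*(-5) - 2)*6 = (50 - 2)*6 = 48*6 = 288)
Y(p) = 2 (Y(p) = 1*2 = 2)
g = -5 (g = -9 + 2**2 = -9 + 4 = -5)
g*T = -5*(-22) = 110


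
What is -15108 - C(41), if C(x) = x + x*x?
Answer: -16830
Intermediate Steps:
C(x) = x + x**2
-15108 - C(41) = -15108 - 41*(1 + 41) = -15108 - 41*42 = -15108 - 1*1722 = -15108 - 1722 = -16830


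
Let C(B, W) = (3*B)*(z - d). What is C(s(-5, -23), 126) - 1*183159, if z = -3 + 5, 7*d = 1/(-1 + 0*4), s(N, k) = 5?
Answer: -1281888/7 ≈ -1.8313e+5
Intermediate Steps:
d = -⅐ (d = 1/(7*(-1 + 0*4)) = 1/(7*(-1 + 0)) = (⅐)/(-1) = (⅐)*(-1) = -⅐ ≈ -0.14286)
z = 2
C(B, W) = 45*B/7 (C(B, W) = (3*B)*(2 - 1*(-⅐)) = (3*B)*(2 + ⅐) = (3*B)*(15/7) = 45*B/7)
C(s(-5, -23), 126) - 1*183159 = (45/7)*5 - 1*183159 = 225/7 - 183159 = -1281888/7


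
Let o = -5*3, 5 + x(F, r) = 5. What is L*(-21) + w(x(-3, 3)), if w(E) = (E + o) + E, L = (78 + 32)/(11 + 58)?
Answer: -1115/23 ≈ -48.478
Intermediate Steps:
x(F, r) = 0 (x(F, r) = -5 + 5 = 0)
o = -15
L = 110/69 ≈ 1.5942
w(E) = -15 + 2*E (w(E) = (E - 15) + E = (-15 + E) + E = -15 + 2*E)
L*(-21) + w(x(-3, 3)) = (110/69)*(-21) + (-15 + 2*0) = -770/23 + (-15 + 0) = -770/23 - 15 = -1115/23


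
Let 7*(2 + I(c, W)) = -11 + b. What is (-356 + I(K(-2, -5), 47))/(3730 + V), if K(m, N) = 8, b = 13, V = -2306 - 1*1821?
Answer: 2504/2779 ≈ 0.90104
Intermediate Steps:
V = -4127 (V = -2306 - 1821 = -4127)
I(c, W) = -12/7 (I(c, W) = -2 + (-11 + 13)/7 = -2 + (1/7)*2 = -2 + 2/7 = -12/7)
(-356 + I(K(-2, -5), 47))/(3730 + V) = (-356 - 12/7)/(3730 - 4127) = -2504/7/(-397) = -2504/7*(-1/397) = 2504/2779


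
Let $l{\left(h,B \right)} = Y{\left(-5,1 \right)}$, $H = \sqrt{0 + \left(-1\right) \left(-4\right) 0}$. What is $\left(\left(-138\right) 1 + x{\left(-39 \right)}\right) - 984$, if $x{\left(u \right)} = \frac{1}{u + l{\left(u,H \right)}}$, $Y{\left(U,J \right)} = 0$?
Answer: $- \frac{43759}{39} \approx -1122.0$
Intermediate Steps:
$H = 0$ ($H = \sqrt{0 + 4 \cdot 0} = \sqrt{0 + 0} = \sqrt{0} = 0$)
$l{\left(h,B \right)} = 0$
$x{\left(u \right)} = \frac{1}{u}$ ($x{\left(u \right)} = \frac{1}{u + 0} = \frac{1}{u}$)
$\left(\left(-138\right) 1 + x{\left(-39 \right)}\right) - 984 = \left(\left(-138\right) 1 + \frac{1}{-39}\right) - 984 = \left(-138 - \frac{1}{39}\right) - 984 = - \frac{5383}{39} - 984 = - \frac{43759}{39}$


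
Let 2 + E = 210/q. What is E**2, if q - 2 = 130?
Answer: 81/484 ≈ 0.16736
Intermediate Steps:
q = 132 (q = 2 + 130 = 132)
E = -9/22 (E = -2 + 210/132 = -2 + 210*(1/132) = -2 + 35/22 = -9/22 ≈ -0.40909)
E**2 = (-9/22)**2 = 81/484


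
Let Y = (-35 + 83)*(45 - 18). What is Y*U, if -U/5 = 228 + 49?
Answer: -1794960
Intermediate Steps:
U = -1385 (U = -5*(228 + 49) = -5*277 = -1385)
Y = 1296 (Y = 48*27 = 1296)
Y*U = 1296*(-1385) = -1794960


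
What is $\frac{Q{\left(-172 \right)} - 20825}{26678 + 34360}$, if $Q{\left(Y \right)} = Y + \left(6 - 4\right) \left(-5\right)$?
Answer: $- \frac{21007}{61038} \approx -0.34416$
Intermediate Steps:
$Q{\left(Y \right)} = -10 + Y$ ($Q{\left(Y \right)} = Y + 2 \left(-5\right) = Y - 10 = -10 + Y$)
$\frac{Q{\left(-172 \right)} - 20825}{26678 + 34360} = \frac{\left(-10 - 172\right) - 20825}{26678 + 34360} = \frac{-182 - 20825}{61038} = \left(-21007\right) \frac{1}{61038} = - \frac{21007}{61038}$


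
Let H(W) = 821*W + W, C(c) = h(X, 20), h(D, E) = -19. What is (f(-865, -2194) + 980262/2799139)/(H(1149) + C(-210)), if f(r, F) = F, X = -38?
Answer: -6140330704/2643672020801 ≈ -0.0023227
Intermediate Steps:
C(c) = -19
H(W) = 822*W
(f(-865, -2194) + 980262/2799139)/(H(1149) + C(-210)) = (-2194 + 980262/2799139)/(822*1149 - 19) = (-2194 + 980262*(1/2799139))/(944478 - 19) = (-2194 + 980262/2799139)/944459 = -6140330704/2799139*1/944459 = -6140330704/2643672020801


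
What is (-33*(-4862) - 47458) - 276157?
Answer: -163169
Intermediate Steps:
(-33*(-4862) - 47458) - 276157 = (160446 - 47458) - 276157 = 112988 - 276157 = -163169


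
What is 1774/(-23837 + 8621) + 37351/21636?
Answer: 22081273/13717224 ≈ 1.6097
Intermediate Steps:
1774/(-23837 + 8621) + 37351/21636 = 1774/(-15216) + 37351*(1/21636) = 1774*(-1/15216) + 37351/21636 = -887/7608 + 37351/21636 = 22081273/13717224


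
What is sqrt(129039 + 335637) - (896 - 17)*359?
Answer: -315561 + 2*sqrt(116169) ≈ -3.1488e+5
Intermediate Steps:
sqrt(129039 + 335637) - (896 - 17)*359 = sqrt(464676) - 879*359 = 2*sqrt(116169) - 1*315561 = 2*sqrt(116169) - 315561 = -315561 + 2*sqrt(116169)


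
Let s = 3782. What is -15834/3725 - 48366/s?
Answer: -120023769/7043975 ≈ -17.039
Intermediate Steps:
-15834/3725 - 48366/s = -15834/3725 - 48366/3782 = -15834*1/3725 - 48366*1/3782 = -15834/3725 - 24183/1891 = -120023769/7043975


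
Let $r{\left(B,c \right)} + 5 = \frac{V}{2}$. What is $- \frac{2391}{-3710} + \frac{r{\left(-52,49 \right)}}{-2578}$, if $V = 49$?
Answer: $\frac{6091653}{9564380} \approx 0.63691$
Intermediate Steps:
$r{\left(B,c \right)} = \frac{39}{2}$ ($r{\left(B,c \right)} = -5 + \frac{49}{2} = \frac{39}{2}$)
$- \frac{2391}{-3710} + \frac{r{\left(-52,49 \right)}}{-2578} = - \frac{2391}{-3710} + \frac{39}{2 \left(-2578\right)} = \left(-2391\right) \left(- \frac{1}{3710}\right) + \frac{39}{2} \left(- \frac{1}{2578}\right) = \frac{2391}{3710} - \frac{39}{5156} = \frac{6091653}{9564380}$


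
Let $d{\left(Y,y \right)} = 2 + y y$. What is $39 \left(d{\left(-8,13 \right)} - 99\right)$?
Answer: $2808$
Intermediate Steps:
$d{\left(Y,y \right)} = 2 + y^{2}$
$39 \left(d{\left(-8,13 \right)} - 99\right) = 39 \left(\left(2 + 13^{2}\right) - 99\right) = 39 \left(\left(2 + 169\right) - 99\right) = 39 \left(171 - 99\right) = 39 \cdot 72 = 2808$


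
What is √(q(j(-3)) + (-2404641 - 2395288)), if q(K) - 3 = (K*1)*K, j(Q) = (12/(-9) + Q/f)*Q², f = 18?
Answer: 5*I*√767959/2 ≈ 2190.8*I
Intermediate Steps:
j(Q) = Q²*(-4/3 + Q/18) (j(Q) = (12/(-9) + Q/18)*Q² = (12*(-⅑) + Q*(1/18))*Q² = (-4/3 + Q/18)*Q² = Q²*(-4/3 + Q/18))
q(K) = 3 + K² (q(K) = 3 + (K*1)*K = 3 + K*K = 3 + K²)
√(q(j(-3)) + (-2404641 - 2395288)) = √((3 + ((1/18)*(-3)²*(-24 - 3))²) + (-2404641 - 2395288)) = √((3 + ((1/18)*9*(-27))²) - 4799929) = √((3 + (-27/2)²) - 4799929) = √((3 + 729/4) - 4799929) = √(741/4 - 4799929) = √(-19198975/4) = 5*I*√767959/2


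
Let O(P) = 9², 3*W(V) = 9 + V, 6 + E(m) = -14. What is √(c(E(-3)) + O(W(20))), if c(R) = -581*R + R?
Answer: √11681 ≈ 108.08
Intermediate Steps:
E(m) = -20 (E(m) = -6 - 14 = -20)
W(V) = 3 + V/3 (W(V) = (9 + V)/3 = 3 + V/3)
O(P) = 81
c(R) = -580*R
√(c(E(-3)) + O(W(20))) = √(-580*(-20) + 81) = √(11600 + 81) = √11681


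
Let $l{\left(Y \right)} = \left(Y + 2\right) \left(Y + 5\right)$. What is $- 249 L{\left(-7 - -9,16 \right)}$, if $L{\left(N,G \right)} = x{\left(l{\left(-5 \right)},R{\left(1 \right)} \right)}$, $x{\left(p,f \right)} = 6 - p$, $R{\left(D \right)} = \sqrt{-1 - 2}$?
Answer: $-1494$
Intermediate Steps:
$R{\left(D \right)} = i \sqrt{3}$ ($R{\left(D \right)} = \sqrt{-3} = i \sqrt{3}$)
$l{\left(Y \right)} = \left(2 + Y\right) \left(5 + Y\right)$
$L{\left(N,G \right)} = 6$ ($L{\left(N,G \right)} = 6 - \left(10 + \left(-5\right)^{2} + 7 \left(-5\right)\right) = 6 - \left(10 + 25 - 35\right) = 6 - 0 = 6 + 0 = 6$)
$- 249 L{\left(-7 - -9,16 \right)} = \left(-249\right) 6 = -1494$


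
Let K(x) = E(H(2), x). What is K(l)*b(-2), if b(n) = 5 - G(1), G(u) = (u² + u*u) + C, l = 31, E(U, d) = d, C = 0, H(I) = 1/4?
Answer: 93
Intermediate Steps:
H(I) = ¼
G(u) = 2*u² (G(u) = (u² + u*u) + 0 = (u² + u²) + 0 = 2*u² + 0 = 2*u²)
b(n) = 3 (b(n) = 5 - 2*1² = 5 - 2 = 3)
K(x) = x
K(l)*b(-2) = 31*3 = 93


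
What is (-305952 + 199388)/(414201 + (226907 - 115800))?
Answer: -26641/131327 ≈ -0.20286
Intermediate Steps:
(-305952 + 199388)/(414201 + (226907 - 115800)) = -106564/(414201 + 111107) = -106564/525308 = -106564*1/525308 = -26641/131327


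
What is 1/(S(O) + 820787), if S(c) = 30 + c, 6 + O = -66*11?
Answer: 1/820085 ≈ 1.2194e-6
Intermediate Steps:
O = -732 (O = -6 - 66*11 = -6 - 726 = -732)
1/(S(O) + 820787) = 1/((30 - 732) + 820787) = 1/(-702 + 820787) = 1/820085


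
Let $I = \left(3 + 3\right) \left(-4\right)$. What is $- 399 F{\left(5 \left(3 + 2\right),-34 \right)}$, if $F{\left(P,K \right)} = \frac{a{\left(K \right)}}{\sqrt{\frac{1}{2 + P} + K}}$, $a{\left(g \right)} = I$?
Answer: $- \frac{4104 i \sqrt{2751}}{131} \approx - 1643.2 i$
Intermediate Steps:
$I = -24$ ($I = 6 \left(-4\right) = -24$)
$a{\left(g \right)} = -24$
$F{\left(P,K \right)} = - \frac{24}{\sqrt{K + \frac{1}{2 + P}}}$ ($F{\left(P,K \right)} = - \frac{24}{\sqrt{\frac{1}{2 + P} + K}} = - \frac{24}{\sqrt{K + \frac{1}{2 + P}}}$)
$- 399 F{\left(5 \left(3 + 2\right),-34 \right)} = - 399 \left(- \frac{24}{\sqrt{1 - 34 \left(2 + 5 \left(3 + 2\right)\right)} \frac{1}{\sqrt{2 + 5 \left(3 + 2\right)}}}\right) = - 399 \left(- \frac{24}{\sqrt{1 - 34 \left(2 + 5 \cdot 5\right)} \frac{1}{\sqrt{2 + 5 \cdot 5}}}\right) = - 399 \left(- \frac{24}{\sqrt{1 - 34 \left(2 + 25\right)} \frac{1}{\sqrt{2 + 25}}}\right) = - 399 \left(- \frac{24}{\frac{1}{9} \sqrt{3} \sqrt{1 - 918}}\right) = - 399 \left(- \frac{24}{\frac{1}{9} i \sqrt{2751}}\right) = - 399 \left(- 24 \left(- \frac{3 i \sqrt{2751}}{917}\right)\right) = - 399 \frac{72 i \sqrt{2751}}{917} = - \frac{4104 i \sqrt{2751}}{131}$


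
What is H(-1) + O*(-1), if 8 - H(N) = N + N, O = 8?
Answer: 2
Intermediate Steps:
H(N) = 8 - 2*N (H(N) = 8 - (N + N) = 8 - 2*N)
H(-1) + O*(-1) = (8 - 2*(-1)) + 8*(-1) = (8 + 2) - 8 = 10 - 8 = 2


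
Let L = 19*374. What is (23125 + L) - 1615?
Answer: 28616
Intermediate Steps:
L = 7106
(23125 + L) - 1615 = (23125 + 7106) - 1615 = 30231 - 1615 = 28616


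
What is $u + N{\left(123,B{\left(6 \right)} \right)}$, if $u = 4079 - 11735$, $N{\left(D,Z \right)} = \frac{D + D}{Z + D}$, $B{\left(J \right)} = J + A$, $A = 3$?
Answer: $- \frac{168391}{22} \approx -7654.1$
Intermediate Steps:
$B{\left(J \right)} = 3 + J$ ($B{\left(J \right)} = J + 3 = 3 + J$)
$N{\left(D,Z \right)} = \frac{2 D}{D + Z}$
$u = -7656$ ($u = 4079 - 11735 = -7656$)
$u + N{\left(123,B{\left(6 \right)} \right)} = -7656 + 2 \cdot 123 \frac{1}{123 + \left(3 + 6\right)} = -7656 + 2 \cdot 123 \frac{1}{123 + 9} = -7656 + 2 \cdot 123 \cdot \frac{1}{132} = -7656 + \frac{41}{22} = - \frac{168391}{22}$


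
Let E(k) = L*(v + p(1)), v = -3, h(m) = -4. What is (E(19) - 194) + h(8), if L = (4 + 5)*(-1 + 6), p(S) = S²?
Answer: -288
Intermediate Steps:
L = 45 (L = 9*5 = 45)
E(k) = -90 (E(k) = 45*(-3 + 1²) = 45*(-3 + 1) = 45*(-2) = -90)
(E(19) - 194) + h(8) = (-90 - 194) - 4 = -284 - 4 = -288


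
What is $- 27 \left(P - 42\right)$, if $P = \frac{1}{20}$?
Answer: $\frac{22653}{20} \approx 1132.7$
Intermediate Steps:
$P = \frac{1}{20} \approx 0.05$
$- 27 \left(P - 42\right) = - 27 \left(\frac{1}{20} - 42\right) = \left(-27\right) \left(- \frac{839}{20}\right) = \frac{22653}{20}$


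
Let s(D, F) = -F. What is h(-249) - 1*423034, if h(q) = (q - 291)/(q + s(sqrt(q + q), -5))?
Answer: -25804939/61 ≈ -4.2303e+5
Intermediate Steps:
h(q) = (-291 + q)/(5 + q) (h(q) = (q - 291)/(q - 1*(-5)) = (-291 + q)/(q + 5) = (-291 + q)/(5 + q))
h(-249) - 1*423034 = (-291 - 249)/(5 - 249) - 1*423034 = -540/(-244) - 423034 = -1/244*(-540) - 423034 = 135/61 - 423034 = -25804939/61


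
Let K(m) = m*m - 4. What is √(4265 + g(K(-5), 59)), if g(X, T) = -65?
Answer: 10*√42 ≈ 64.807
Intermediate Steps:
K(m) = -4 + m² (K(m) = m² - 4 = -4 + m²)
√(4265 + g(K(-5), 59)) = √(4265 - 65) = √4200 = 10*√42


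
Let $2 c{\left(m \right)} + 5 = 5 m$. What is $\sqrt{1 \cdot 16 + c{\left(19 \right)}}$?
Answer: $\sqrt{61} \approx 7.8102$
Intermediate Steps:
$c{\left(m \right)} = - \frac{5}{2} + \frac{5 m}{2}$
$\sqrt{1 \cdot 16 + c{\left(19 \right)}} = \sqrt{1 \cdot 16 + \left(- \frac{5}{2} + \frac{5}{2} \cdot 19\right)} = \sqrt{16 + \left(- \frac{5}{2} + \frac{95}{2}\right)} = \sqrt{16 + 45} = \sqrt{61}$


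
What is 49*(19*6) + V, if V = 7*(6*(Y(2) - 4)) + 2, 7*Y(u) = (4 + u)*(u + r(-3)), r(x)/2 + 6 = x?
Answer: 4844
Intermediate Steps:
r(x) = -12 + 2*x
Y(u) = (-18 + u)*(4 + u)/7 (Y(u) = ((4 + u)*(u + (-12 + 2*(-3))))/7 = ((4 + u)*(u + (-12 - 6)))/7 = ((4 + u)*(u - 18))/7 = ((4 + u)*(-18 + u))/7 = ((-18 + u)*(4 + u))/7 = (-18 + u)*(4 + u)/7)
V = -742 (V = 7*(6*((-72/7 - 2*2 + (1/7)*2**2) - 4)) + 2 = 7*(6*((-72/7 - 4 + (1/7)*4) - 4)) + 2 = 7*(6*((-72/7 - 4 + 4/7) - 4)) + 2 = 7*(6*(-96/7 - 4)) + 2 = 7*(6*(-124/7)) + 2 = 7*(-744/7) + 2 = -744 + 2 = -742)
49*(19*6) + V = 49*(19*6) - 742 = 49*114 - 742 = 5586 - 742 = 4844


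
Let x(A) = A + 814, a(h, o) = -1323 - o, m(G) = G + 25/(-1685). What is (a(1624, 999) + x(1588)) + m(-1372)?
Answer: -435409/337 ≈ -1292.0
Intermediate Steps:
m(G) = -5/337 + G (m(G) = G + 25*(-1/1685) = G - 5/337 = -5/337 + G)
x(A) = 814 + A
(a(1624, 999) + x(1588)) + m(-1372) = ((-1323 - 1*999) + (814 + 1588)) + (-5/337 - 1372) = ((-1323 - 999) + 2402) - 462369/337 = (-2322 + 2402) - 462369/337 = 80 - 462369/337 = -435409/337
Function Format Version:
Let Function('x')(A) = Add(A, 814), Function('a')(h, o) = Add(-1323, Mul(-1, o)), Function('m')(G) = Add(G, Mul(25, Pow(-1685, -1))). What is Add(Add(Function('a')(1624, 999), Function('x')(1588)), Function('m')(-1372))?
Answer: Rational(-435409, 337) ≈ -1292.0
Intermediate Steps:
Function('m')(G) = Add(Rational(-5, 337), G) (Function('m')(G) = Add(G, Mul(25, Rational(-1, 1685))) = Add(G, Rational(-5, 337)) = Add(Rational(-5, 337), G))
Function('x')(A) = Add(814, A)
Add(Add(Function('a')(1624, 999), Function('x')(1588)), Function('m')(-1372)) = Add(Add(Add(-1323, Mul(-1, 999)), Add(814, 1588)), Add(Rational(-5, 337), -1372)) = Add(Add(Add(-1323, -999), 2402), Rational(-462369, 337)) = Add(Add(-2322, 2402), Rational(-462369, 337)) = Add(80, Rational(-462369, 337)) = Rational(-435409, 337)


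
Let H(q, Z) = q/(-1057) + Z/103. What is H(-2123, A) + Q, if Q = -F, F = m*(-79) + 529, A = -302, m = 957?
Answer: 8173280909/108871 ≈ 75073.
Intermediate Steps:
F = -75074 (F = 957*(-79) + 529 = -75603 + 529 = -75074)
H(q, Z) = -q/1057 + Z/103 (H(q, Z) = q*(-1/1057) + Z*(1/103) = -q/1057 + Z/103)
Q = 75074 (Q = -1*(-75074) = 75074)
H(-2123, A) + Q = (-1/1057*(-2123) + (1/103)*(-302)) + 75074 = (2123/1057 - 302/103) + 75074 = -100545/108871 + 75074 = 8173280909/108871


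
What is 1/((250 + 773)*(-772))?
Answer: -1/789756 ≈ -1.2662e-6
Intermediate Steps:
1/((250 + 773)*(-772)) = -1/772/1023 = (1/1023)*(-1/772) = -1/789756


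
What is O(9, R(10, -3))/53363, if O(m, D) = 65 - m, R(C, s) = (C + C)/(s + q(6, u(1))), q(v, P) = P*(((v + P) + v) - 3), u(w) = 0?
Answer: 56/53363 ≈ 0.0010494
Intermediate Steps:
q(v, P) = P*(-3 + P + 2*v) (q(v, P) = P*(((P + v) + v) - 3) = P*((P + 2*v) - 3) = P*(-3 + P + 2*v))
R(C, s) = 2*C/s (R(C, s) = (C + C)/(s + 0*(-3 + 0 + 2*6)) = (2*C)/(s + 0*(-3 + 0 + 12)) = (2*C)/(s + 0*9) = (2*C)/(s + 0) = (2*C)/s = 2*C/s)
O(9, R(10, -3))/53363 = (65 - 1*9)/53363 = (65 - 9)*(1/53363) = 56*(1/53363) = 56/53363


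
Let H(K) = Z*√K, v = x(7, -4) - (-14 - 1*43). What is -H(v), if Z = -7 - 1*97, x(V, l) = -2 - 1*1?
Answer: 312*√6 ≈ 764.24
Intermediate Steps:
x(V, l) = -3 (x(V, l) = -2 - 1 = -3)
v = 54 (v = -3 - (-14 - 1*43) = -3 - (-14 - 43) = -3 - 1*(-57) = -3 + 57 = 54)
Z = -104 (Z = -7 - 97 = -104)
H(K) = -104*√K
-H(v) = -(-104)*√54 = -(-104)*3*√6 = -(-312)*√6 = 312*√6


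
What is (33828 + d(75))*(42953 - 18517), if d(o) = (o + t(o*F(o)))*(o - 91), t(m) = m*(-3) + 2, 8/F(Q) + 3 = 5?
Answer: 1148394256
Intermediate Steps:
F(Q) = 4 (F(Q) = 8/(-3 + 5) = 8/2 = 8*(½) = 4)
t(m) = 2 - 3*m (t(m) = -3*m + 2 = 2 - 3*m)
d(o) = (-91 + o)*(2 - 11*o) (d(o) = (o + (2 - 3*o*4))*(o - 91) = (o + (2 - 12*o))*(-91 + o) = (2 - 11*o)*(-91 + o) = (-91 + o)*(2 - 11*o))
(33828 + d(75))*(42953 - 18517) = (33828 + (-182 - 11*75² + 1003*75))*(42953 - 18517) = (33828 + (-182 - 11*5625 + 75225))*24436 = (33828 + (-182 - 61875 + 75225))*24436 = (33828 + 13168)*24436 = 46996*24436 = 1148394256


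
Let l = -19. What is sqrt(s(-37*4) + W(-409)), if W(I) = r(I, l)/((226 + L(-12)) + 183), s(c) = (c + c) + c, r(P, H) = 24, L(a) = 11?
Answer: I*sqrt(543830)/35 ≈ 21.07*I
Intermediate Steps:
s(c) = 3*c (s(c) = 2*c + c = 3*c)
W(I) = 2/35 (W(I) = 24/((226 + 11) + 183) = 24/(237 + 183) = 24/420 = 24*(1/420) = 2/35)
sqrt(s(-37*4) + W(-409)) = sqrt(3*(-37*4) + 2/35) = sqrt(3*(-148) + 2/35) = sqrt(-444 + 2/35) = sqrt(-15538/35) = I*sqrt(543830)/35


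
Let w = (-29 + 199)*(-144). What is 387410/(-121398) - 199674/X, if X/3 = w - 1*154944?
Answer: -568802257/201682544 ≈ -2.8203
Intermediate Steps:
w = -24480 (w = 170*(-144) = -24480)
X = -538272 (X = 3*(-24480 - 1*154944) = 3*(-24480 - 154944) = 3*(-179424) = -538272)
387410/(-121398) - 199674/X = 387410/(-121398) - 199674/(-538272) = 387410*(-1/121398) - 199674*(-1/538272) = -193705/60699 + 11093/29904 = -568802257/201682544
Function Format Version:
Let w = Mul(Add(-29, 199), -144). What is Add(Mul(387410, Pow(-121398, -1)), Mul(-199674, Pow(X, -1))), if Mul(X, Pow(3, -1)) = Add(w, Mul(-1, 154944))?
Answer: Rational(-568802257, 201682544) ≈ -2.8203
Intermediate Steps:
w = -24480 (w = Mul(170, -144) = -24480)
X = -538272 (X = Mul(3, Add(-24480, Mul(-1, 154944))) = Mul(3, Add(-24480, -154944)) = Mul(3, -179424) = -538272)
Add(Mul(387410, Pow(-121398, -1)), Mul(-199674, Pow(X, -1))) = Add(Mul(387410, Pow(-121398, -1)), Mul(-199674, Pow(-538272, -1))) = Add(Mul(387410, Rational(-1, 121398)), Mul(-199674, Rational(-1, 538272))) = Add(Rational(-193705, 60699), Rational(11093, 29904)) = Rational(-568802257, 201682544)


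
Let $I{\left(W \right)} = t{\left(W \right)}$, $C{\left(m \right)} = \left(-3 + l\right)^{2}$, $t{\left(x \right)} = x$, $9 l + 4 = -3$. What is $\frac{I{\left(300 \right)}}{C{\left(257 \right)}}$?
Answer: $\frac{6075}{289} \approx 21.021$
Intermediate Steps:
$l = - \frac{7}{9}$ ($l = - \frac{4}{9} + \frac{1}{9} \left(-3\right) = - \frac{4}{9} - \frac{1}{3} = - \frac{7}{9} \approx -0.77778$)
$C{\left(m \right)} = \frac{1156}{81}$ ($C{\left(m \right)} = \left(-3 - \frac{7}{9}\right)^{2} = \left(- \frac{34}{9}\right)^{2} = \frac{1156}{81}$)
$I{\left(W \right)} = W$
$\frac{I{\left(300 \right)}}{C{\left(257 \right)}} = \frac{300}{\frac{1156}{81}} = 300 \cdot \frac{81}{1156} = \frac{6075}{289}$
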